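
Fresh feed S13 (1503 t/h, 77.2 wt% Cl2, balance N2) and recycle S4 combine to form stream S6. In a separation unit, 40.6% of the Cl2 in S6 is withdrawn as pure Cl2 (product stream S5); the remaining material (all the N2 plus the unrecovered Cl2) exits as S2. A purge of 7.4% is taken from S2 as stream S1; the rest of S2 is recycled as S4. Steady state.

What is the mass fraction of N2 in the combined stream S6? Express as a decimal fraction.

N2 enters only via S13 and leaves only via the purge: 1503×0.228 = 0.074×(N2 in S2), and the separation unit passes all N2, so N2 in S6 = N2 in S2 = 4630.9 t/h.
Cl2 in S6: m_A = 1503×0.772 + (1−0.074)·(1−0.406)·m_A, so m_A = 1160.3/0.4500 = 2578.7 t/h.
S6 = 2578.7 + 4630.9 = 7209.6 t/h.
N2 fraction in S6 = 4630.9/7209.6 = 0.642.

0.642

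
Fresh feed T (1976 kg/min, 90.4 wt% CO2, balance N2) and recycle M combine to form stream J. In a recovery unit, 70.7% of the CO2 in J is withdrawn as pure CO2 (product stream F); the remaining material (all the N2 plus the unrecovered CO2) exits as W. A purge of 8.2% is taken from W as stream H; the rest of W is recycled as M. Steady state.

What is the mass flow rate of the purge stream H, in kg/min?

N2 enters only via T and leaves only via the purge: 1976×0.096 = 0.082×(N2 in W), and the recovery unit passes all N2, so N2 in J = N2 in W = 2313.4 kg/min.
CO2 in J: m_A = 1976×0.904 + (1−0.082)·(1−0.707)·m_A, so m_A = 1786.3/0.7310 = 2443.6 kg/min.
W = (1−0.707)×2443.6 + 2313.4 = 3029.3 kg/min.
Purge H = 0.082×3029.3 = 248.4 kg/min.

248.4 kg/min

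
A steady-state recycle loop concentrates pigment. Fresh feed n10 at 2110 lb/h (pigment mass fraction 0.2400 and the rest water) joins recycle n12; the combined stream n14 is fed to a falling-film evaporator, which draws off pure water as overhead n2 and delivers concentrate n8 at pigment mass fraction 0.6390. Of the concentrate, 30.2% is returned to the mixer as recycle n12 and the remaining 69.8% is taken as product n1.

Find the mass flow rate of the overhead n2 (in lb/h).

1318 lb/h

Overall pigment balance (none leaves overhead): pigment in fresh feed = pigment in product, i.e. 2110×0.240 = (1−0.302)·n8·0.639.
n8 = 506.4/(0.639×0.698) = 1135.4 lb/h.
Recycle n12 = 0.302×1135.4 = 342.88 lb/h.
Combined feed n14 = 2110 + 342.88 = 2452.9 lb/h.
Overhead n2 = n14 − n8 = 2452.9 − 1135.4 = 1317.5 lb/h.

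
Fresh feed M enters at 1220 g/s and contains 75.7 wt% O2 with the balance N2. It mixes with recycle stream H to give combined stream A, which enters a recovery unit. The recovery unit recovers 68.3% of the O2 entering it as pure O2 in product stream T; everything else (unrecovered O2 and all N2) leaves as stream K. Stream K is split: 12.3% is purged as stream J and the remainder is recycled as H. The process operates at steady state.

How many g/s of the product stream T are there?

O2 in A: m_A = 1220×0.757 + (1−0.123)·(1−0.683)·m_A, so m_A = 923.54/0.7220 = 1279.2 g/s.
Product T = 0.683×1279.2 = 873.66 g/s.

873.7 g/s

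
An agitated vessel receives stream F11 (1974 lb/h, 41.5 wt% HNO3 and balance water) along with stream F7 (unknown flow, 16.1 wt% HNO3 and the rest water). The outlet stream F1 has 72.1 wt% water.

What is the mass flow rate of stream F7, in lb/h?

2275 lb/h

Let F7 be the unknown flow. Total out = 1974 + F7.
water balance: 1154.8 + 0.839·F7 = 0.721·(1974 + F7)
(0.839 − 0.721)·F7 = 0.721×1974 − 1154.8 = 268.46
F7 = 268.46 / 0.118 = 2275.1 lb/h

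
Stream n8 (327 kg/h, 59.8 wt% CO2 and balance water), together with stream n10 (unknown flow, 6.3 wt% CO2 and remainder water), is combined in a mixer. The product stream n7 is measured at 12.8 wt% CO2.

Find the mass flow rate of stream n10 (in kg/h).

Let n10 be the unknown flow. Total out = 327 + n10.
CO2 balance: 195.55 + 0.063·n10 = 0.128·(327 + n10)
(0.063 − 0.128)·n10 = 0.128×327 − 195.55 = -153.69
n10 = -153.69 / -0.065 = 2364.5 kg/h

2364 kg/h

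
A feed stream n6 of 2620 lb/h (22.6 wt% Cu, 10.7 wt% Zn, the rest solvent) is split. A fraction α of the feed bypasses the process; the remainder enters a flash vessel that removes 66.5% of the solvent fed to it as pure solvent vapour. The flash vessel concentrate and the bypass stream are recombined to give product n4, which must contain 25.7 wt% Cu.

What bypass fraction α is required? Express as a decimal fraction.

0.728

All 2620×0.226 = 592.12 lb/h of Cu reaches n4, so n4 = 592.12/0.257 = 2304 lb/h and vapour = 316.03 lb/h.
The evaporator receives (1−α)·2620 of feed at 0.667 solvent and removes 0.665 of that solvent:
0.665×0.667×(1−α)×2620 = 316.03
(1−α) = 316.03/1162.1 = 0.2719;  α = 0.7281.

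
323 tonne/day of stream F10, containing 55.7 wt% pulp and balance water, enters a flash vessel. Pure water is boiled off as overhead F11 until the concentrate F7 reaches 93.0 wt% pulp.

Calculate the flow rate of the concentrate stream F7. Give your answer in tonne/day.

pulp is conserved: 323×0.557 = 179.91 tonne/day all reports to the concentrate.
Concentrate = 179.91/(target fraction) = 193.45 tonne/day.

193.5 tonne/day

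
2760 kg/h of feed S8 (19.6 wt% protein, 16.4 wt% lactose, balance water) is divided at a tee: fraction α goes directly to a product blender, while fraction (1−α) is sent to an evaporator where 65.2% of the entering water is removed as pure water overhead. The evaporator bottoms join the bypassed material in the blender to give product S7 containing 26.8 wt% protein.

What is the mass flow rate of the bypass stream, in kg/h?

983 kg/h

All 2760×0.196 = 540.96 kg/h of protein reaches S7, so S7 = 540.96/0.268 = 2018.5 kg/h and vapour = 741.49 kg/h.
The evaporator receives (1−α)·2760 of feed at 0.640 water and removes 0.652 of that water:
0.652×0.640×(1−α)×2760 = 741.49
(1−α) = 741.49/1151.7 = 0.6438;  α = 0.3562.
Bypass flow = 0.3562×2760 = 983.03 kg/h.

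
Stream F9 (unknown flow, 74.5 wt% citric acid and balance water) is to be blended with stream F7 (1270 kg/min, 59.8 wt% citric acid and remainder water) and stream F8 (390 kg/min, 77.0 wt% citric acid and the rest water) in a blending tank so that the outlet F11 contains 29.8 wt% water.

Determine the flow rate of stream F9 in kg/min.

2455 kg/min

Let F9 be the unknown flow. Total out = 1660 + F9.
water balance: 600.24 + 0.255·F9 = 0.298·(1660 + F9)
(0.255 − 0.298)·F9 = 0.298×1660 − 600.24 = -105.56
F9 = -105.56 / -0.043 = 2454.9 kg/min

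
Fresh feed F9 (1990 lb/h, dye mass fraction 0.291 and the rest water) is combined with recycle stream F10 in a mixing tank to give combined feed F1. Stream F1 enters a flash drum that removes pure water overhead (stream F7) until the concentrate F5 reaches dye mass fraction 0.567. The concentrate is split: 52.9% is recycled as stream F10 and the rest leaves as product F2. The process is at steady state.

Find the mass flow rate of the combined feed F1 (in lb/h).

3137 lb/h

Overall dye balance (none leaves overhead): dye in fresh feed = dye in product, i.e. 1990×0.291 = (1−0.529)·F5·0.567.
F5 = 579.09/(0.567×0.471) = 2168.4 lb/h.
Recycle F10 = 0.529×2168.4 = 1147.1 lb/h.
Combined feed F1 = 1990 + 1147.1 = 3137.1 lb/h.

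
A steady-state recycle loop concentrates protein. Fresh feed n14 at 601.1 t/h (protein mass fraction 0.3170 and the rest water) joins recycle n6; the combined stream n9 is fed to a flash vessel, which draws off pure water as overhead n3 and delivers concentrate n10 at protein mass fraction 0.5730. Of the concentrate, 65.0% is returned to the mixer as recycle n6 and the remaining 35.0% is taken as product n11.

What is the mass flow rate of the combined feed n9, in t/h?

Overall protein balance (none leaves overhead): protein in fresh feed = protein in product, i.e. 601.1×0.317 = (1−0.650)·n10·0.573.
n10 = 190.55/(0.573×0.350) = 950.13 t/h.
Recycle n6 = 0.650×950.13 = 617.58 t/h.
Combined feed n9 = 601.1 + 617.58 = 1218.7 t/h.

1219 t/h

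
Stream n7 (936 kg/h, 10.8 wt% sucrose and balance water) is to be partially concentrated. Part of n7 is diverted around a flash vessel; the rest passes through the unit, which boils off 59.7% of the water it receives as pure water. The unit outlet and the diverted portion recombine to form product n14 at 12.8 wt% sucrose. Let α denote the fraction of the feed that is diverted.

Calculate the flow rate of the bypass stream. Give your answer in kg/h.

661.4 kg/h

All 936×0.108 = 101.09 kg/h of sucrose reaches n14, so n14 = 101.09/0.128 = 789.75 kg/h and vapour = 146.25 kg/h.
The evaporator receives (1−α)·936 of feed at 0.892 water and removes 0.597 of that water:
0.597×0.892×(1−α)×936 = 146.25
(1−α) = 146.25/498.44 = 0.2934;  α = 0.7066.
Bypass flow = 0.7066×936 = 661.36 kg/h.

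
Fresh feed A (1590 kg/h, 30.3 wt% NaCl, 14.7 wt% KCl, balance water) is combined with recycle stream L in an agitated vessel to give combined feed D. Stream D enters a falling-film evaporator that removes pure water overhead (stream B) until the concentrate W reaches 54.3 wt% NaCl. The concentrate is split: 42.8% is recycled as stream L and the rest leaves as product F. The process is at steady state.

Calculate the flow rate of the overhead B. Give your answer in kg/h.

Overall NaCl balance (none leaves overhead): NaCl in fresh feed = NaCl in product, i.e. 1590×0.303 = (1−0.428)·W·0.543.
W = 481.77/(0.543×0.572) = 1551.1 kg/h.
Recycle L = 0.428×1551.1 = 663.88 kg/h.
Combined feed D = 1590 + 663.88 = 2253.9 kg/h.
Overhead B = D − W = 2253.9 − 1551.1 = 702.76 kg/h.

702.8 kg/h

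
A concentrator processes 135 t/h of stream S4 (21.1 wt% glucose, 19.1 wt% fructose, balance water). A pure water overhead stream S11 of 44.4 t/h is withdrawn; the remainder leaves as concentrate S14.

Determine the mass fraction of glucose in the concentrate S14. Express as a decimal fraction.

glucose is not removed: 135×0.211 = 28.485 t/h of glucose enters S14.
Concentrate = 135 − 44.4 = 90.6 t/h.
Mass fraction = 28.485/90.6 = 0.3144.

0.3144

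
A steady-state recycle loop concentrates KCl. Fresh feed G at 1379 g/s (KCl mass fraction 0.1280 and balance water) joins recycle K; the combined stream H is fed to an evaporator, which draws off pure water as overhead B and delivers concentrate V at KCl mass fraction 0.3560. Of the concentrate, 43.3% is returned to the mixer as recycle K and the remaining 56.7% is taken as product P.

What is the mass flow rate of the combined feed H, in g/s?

Overall KCl balance (none leaves overhead): KCl in fresh feed = KCl in product, i.e. 1379×0.128 = (1−0.433)·V·0.356.
V = 176.51/(0.356×0.567) = 874.46 g/s.
Recycle K = 0.433×874.46 = 378.64 g/s.
Combined feed H = 1379 + 378.64 = 1757.6 g/s.

1758 g/s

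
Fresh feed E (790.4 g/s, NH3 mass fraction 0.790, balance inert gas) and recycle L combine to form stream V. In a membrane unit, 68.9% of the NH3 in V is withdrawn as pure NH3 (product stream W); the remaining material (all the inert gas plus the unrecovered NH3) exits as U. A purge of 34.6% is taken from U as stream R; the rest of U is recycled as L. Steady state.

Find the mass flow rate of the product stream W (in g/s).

540.1 g/s

NH3 in V: m_A = 790.4×0.790 + (1−0.346)·(1−0.689)·m_A, so m_A = 624.42/0.7966 = 783.85 g/s.
Product W = 0.689×783.85 = 540.07 g/s.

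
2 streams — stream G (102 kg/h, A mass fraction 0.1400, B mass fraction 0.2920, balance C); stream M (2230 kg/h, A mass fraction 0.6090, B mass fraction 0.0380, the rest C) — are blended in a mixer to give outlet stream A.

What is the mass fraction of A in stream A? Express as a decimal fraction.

Total flow out = 102 + 2230 = 2332 kg/h.
A in = 102×0.140 + 2230×0.609 = 1372.3 kg/h.
A mass fraction in A = 1372.3/2332 = 0.5885.

0.5885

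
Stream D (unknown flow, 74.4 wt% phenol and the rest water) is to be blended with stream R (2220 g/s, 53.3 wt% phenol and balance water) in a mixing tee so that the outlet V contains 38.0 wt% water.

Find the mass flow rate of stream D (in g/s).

1558 g/s

Let D be the unknown flow. Total out = 2220 + D.
water balance: 1036.7 + 0.256·D = 0.380·(2220 + D)
(0.256 − 0.380)·D = 0.380×2220 − 1036.7 = -193.14
D = -193.14 / -0.124 = 1557.6 g/s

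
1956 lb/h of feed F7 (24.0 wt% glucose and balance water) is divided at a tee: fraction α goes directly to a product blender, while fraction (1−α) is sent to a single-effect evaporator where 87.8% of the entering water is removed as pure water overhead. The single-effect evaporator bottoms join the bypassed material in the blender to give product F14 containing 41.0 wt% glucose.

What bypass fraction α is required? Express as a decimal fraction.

All 1956×0.240 = 469.44 lb/h of glucose reaches F14, so F14 = 469.44/0.410 = 1145 lb/h and vapour = 811.02 lb/h.
The evaporator receives (1−α)·1956 of feed at 0.760 water and removes 0.878 of that water:
0.878×0.760×(1−α)×1956 = 811.02
(1−α) = 811.02/1305.2 = 0.6214;  α = 0.3786.

0.379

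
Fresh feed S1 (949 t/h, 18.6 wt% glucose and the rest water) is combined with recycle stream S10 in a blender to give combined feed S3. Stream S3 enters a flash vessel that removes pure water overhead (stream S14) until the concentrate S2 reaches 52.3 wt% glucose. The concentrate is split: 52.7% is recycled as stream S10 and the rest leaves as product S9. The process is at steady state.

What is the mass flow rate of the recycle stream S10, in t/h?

Overall glucose balance (none leaves overhead): glucose in fresh feed = glucose in product, i.e. 949×0.186 = (1−0.527)·S2·0.523.
S2 = 176.51/(0.523×0.473) = 713.54 t/h.
Recycle S10 = 0.527×713.54 = 376.03 t/h.

376 t/h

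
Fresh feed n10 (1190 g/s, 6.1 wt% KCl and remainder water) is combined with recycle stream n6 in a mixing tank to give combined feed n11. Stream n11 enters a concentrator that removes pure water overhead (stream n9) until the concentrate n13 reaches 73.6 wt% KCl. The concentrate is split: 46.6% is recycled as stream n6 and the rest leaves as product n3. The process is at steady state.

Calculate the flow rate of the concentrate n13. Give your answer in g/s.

184.7 g/s

Overall KCl balance (none leaves overhead): KCl in fresh feed = KCl in product, i.e. 1190×0.061 = (1−0.466)·n13·0.736.
n13 = 72.59/(0.736×0.534) = 184.7 g/s.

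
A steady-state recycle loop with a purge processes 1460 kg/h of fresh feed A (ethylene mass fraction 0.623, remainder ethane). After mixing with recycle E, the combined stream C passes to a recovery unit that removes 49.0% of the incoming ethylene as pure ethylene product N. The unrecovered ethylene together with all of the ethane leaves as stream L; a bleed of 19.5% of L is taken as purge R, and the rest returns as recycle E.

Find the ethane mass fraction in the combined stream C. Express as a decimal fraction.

ethane enters only via A and leaves only via the purge: 1460×0.377 = 0.195×(ethane in L), and the recovery unit passes all ethane, so ethane in C = ethane in L = 2822.7 kg/h.
ethylene in C: m_A = 1460×0.623 + (1−0.195)·(1−0.490)·m_A, so m_A = 909.58/0.5895 = 1543.1 kg/h.
C = 1543.1 + 2822.7 = 4365.8 kg/h.
ethane fraction in C = 2822.7/4365.8 = 0.647.

0.647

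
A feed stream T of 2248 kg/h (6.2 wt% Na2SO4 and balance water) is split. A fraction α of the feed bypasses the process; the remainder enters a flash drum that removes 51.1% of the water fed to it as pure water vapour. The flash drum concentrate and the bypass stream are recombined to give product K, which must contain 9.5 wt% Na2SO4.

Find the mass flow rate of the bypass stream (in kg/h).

All 2248×0.062 = 139.38 kg/h of Na2SO4 reaches K, so K = 139.38/0.095 = 1467.1 kg/h and vapour = 780.88 kg/h.
The evaporator receives (1−α)·2248 of feed at 0.938 water and removes 0.511 of that water:
0.511×0.938×(1−α)×2248 = 780.88
(1−α) = 780.88/1077.5 = 0.7247;  α = 0.2753.
Bypass flow = 0.2753×2248 = 618.84 kg/h.

618.8 kg/h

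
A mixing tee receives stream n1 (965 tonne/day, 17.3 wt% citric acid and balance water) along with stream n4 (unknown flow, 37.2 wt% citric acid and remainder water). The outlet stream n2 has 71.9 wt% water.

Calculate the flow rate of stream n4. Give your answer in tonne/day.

1145 tonne/day

Let n4 be the unknown flow. Total out = 965 + n4.
water balance: 798.05 + 0.628·n4 = 0.719·(965 + n4)
(0.628 − 0.719)·n4 = 0.719×965 − 798.05 = -104.22
n4 = -104.22 / -0.091 = 1145.3 tonne/day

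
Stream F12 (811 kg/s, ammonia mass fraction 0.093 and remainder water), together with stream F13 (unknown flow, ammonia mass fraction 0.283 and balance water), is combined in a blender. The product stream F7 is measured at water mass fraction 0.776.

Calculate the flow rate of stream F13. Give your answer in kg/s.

1801 kg/s

Let F13 be the unknown flow. Total out = 811 + F13.
water balance: 735.58 + 0.717·F13 = 0.776·(811 + F13)
(0.717 − 0.776)·F13 = 0.776×811 − 735.58 = -106.24
F13 = -106.24 / -0.059 = 1800.7 kg/s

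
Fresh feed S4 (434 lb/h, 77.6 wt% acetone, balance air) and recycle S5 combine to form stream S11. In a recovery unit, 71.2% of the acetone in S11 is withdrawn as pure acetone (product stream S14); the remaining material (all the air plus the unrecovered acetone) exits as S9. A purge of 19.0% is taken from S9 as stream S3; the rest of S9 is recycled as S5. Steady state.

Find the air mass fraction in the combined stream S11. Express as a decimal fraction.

air enters only via S4 and leaves only via the purge: 434×0.224 = 0.190×(air in S9), and the recovery unit passes all air, so air in S11 = air in S9 = 511.66 lb/h.
acetone in S11: m_A = 434×0.776 + (1−0.190)·(1−0.712)·m_A, so m_A = 336.78/0.7667 = 439.25 lb/h.
S11 = 439.25 + 511.66 = 950.92 lb/h.
air fraction in S11 = 511.66/950.92 = 0.5381.

0.5381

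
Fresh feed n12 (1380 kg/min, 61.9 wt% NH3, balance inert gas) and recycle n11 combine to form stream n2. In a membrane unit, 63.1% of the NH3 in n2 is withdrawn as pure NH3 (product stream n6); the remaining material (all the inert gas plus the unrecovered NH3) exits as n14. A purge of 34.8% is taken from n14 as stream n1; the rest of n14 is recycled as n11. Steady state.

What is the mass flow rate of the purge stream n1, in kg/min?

670.2 kg/min

inert gas enters only via n12 and leaves only via the purge: 1380×0.381 = 0.348×(inert gas in n14), and the membrane unit passes all inert gas, so inert gas in n2 = inert gas in n14 = 1510.9 kg/min.
NH3 in n2: m_A = 1380×0.619 + (1−0.348)·(1−0.631)·m_A, so m_A = 854.22/0.7594 = 1124.8 kg/min.
n14 = (1−0.631)×1124.8 + 1510.9 = 1925.9 kg/min.
Purge n1 = 0.348×1925.9 = 670.22 kg/min.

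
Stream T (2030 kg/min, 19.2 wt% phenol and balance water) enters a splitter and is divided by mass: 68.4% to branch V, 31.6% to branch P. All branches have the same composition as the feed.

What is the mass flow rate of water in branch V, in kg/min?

1122 kg/min

Branch V total = 0.684×2030 = 1388.5 kg/min.
water in V = 0.808×1388.5 = 1121.9 kg/min.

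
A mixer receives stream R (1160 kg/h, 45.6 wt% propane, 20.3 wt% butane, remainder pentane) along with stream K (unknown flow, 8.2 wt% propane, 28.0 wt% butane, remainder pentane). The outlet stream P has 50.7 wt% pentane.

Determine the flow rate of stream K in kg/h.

Let K be the unknown flow. Total out = 1160 + K.
pentane balance: 395.56 + 0.638·K = 0.507·(1160 + K)
(0.638 − 0.507)·K = 0.507×1160 − 395.56 = 192.56
K = 192.56 / 0.131 = 1469.9 kg/h

1470 kg/h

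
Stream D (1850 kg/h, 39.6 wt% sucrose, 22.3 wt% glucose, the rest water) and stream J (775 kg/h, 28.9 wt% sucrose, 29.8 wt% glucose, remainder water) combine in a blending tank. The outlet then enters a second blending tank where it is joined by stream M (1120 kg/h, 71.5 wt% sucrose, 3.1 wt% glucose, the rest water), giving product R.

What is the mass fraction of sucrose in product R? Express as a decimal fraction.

0.469

Overall, product flow = 3745 kg/h.
sucrose in = 1850×0.396 + 775×0.289 + 1120×0.715 = 1757.4 kg/h.
sucrose fraction in R = 0.469.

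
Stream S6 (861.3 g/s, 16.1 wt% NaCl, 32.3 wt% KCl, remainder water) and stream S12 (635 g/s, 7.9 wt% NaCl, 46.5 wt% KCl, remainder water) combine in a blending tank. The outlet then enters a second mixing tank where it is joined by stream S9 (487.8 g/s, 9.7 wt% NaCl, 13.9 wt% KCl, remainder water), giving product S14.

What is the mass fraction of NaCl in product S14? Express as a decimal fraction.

Overall, product flow = 1984.1 g/s.
NaCl in = 861.3×0.161 + 635×0.079 + 487.8×0.097 = 236.15 g/s.
NaCl fraction in S14 = 0.119.

0.119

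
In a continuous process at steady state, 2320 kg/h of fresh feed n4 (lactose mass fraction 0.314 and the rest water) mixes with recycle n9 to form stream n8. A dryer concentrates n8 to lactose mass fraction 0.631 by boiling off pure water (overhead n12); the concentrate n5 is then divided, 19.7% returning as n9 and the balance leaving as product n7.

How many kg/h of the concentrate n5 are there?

1438 kg/h

Overall lactose balance (none leaves overhead): lactose in fresh feed = lactose in product, i.e. 2320×0.314 = (1−0.197)·n5·0.631.
n5 = 728.48/(0.631×0.803) = 1437.7 kg/h.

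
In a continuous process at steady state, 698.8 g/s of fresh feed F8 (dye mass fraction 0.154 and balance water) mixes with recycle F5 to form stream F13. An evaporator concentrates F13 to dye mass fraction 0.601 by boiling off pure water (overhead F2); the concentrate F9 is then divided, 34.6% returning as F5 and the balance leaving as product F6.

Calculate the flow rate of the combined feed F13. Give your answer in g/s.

793.5 g/s

Overall dye balance (none leaves overhead): dye in fresh feed = dye in product, i.e. 698.8×0.154 = (1−0.346)·F9·0.601.
F9 = 107.62/(0.601×0.654) = 273.79 g/s.
Recycle F5 = 0.346×273.79 = 94.732 g/s.
Combined feed F13 = 698.8 + 94.732 = 793.53 g/s.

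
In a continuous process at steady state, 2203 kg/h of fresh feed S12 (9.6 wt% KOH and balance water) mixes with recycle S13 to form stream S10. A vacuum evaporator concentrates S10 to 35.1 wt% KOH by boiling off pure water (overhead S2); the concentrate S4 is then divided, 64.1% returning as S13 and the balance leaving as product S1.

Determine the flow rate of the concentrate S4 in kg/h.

Overall KOH balance (none leaves overhead): KOH in fresh feed = KOH in product, i.e. 2203×0.096 = (1−0.641)·S4·0.351.
S4 = 211.49/(0.351×0.359) = 1678.4 kg/h.

1678 kg/h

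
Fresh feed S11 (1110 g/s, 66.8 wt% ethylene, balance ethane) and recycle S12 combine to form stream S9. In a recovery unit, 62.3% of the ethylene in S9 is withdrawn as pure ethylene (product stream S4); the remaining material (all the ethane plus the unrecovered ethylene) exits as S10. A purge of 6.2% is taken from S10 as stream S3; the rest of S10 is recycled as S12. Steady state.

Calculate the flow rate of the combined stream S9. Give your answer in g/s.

7091 g/s

ethane enters only via S11 and leaves only via the purge: 1110×0.332 = 0.062×(ethane in S10), and the recovery unit passes all ethane, so ethane in S9 = ethane in S10 = 5943.9 g/s.
ethylene in S9: m_A = 1110×0.668 + (1−0.062)·(1−0.623)·m_A, so m_A = 741.48/0.6464 = 1147.1 g/s.
S9 = 1147.1 + 5943.9 = 7091 g/s.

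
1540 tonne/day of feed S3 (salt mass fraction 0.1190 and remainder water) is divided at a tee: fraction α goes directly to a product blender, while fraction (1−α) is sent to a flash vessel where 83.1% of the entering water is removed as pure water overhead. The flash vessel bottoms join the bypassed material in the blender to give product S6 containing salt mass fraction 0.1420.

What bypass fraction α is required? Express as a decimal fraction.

All 1540×0.119 = 183.26 tonne/day of salt reaches S6, so S6 = 183.26/0.142 = 1290.6 tonne/day and vapour = 249.44 tonne/day.
The evaporator receives (1−α)·1540 of feed at 0.881 water and removes 0.831 of that water:
0.831×0.881×(1−α)×1540 = 249.44
(1−α) = 249.44/1127.5 = 0.2212;  α = 0.7788.

0.779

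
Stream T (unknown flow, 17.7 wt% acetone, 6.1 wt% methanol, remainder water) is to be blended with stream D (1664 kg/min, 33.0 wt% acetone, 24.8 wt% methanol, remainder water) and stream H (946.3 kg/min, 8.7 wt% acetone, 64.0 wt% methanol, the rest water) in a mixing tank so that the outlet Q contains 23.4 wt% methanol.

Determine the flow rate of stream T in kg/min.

Let T be the unknown flow. Total out = 2610.3 + T.
methanol balance: 1018.3 + 0.061·T = 0.234·(2610.3 + T)
(0.061 − 0.234)·T = 0.234×2610.3 − 1018.3 = -407.49
T = -407.49 / -0.173 = 2355.5 kg/min

2355 kg/min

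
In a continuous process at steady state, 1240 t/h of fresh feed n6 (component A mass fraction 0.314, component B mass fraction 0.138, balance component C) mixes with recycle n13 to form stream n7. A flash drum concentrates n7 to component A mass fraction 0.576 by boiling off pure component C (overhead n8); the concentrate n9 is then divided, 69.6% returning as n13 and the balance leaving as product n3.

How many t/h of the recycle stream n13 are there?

Overall component A balance (none leaves overhead): component A in fresh feed = component A in product, i.e. 1240×0.314 = (1−0.696)·n9·0.576.
n9 = 389.36/(0.576×0.304) = 2223.6 t/h.
Recycle n13 = 0.696×2223.6 = 1547.6 t/h.

1548 t/h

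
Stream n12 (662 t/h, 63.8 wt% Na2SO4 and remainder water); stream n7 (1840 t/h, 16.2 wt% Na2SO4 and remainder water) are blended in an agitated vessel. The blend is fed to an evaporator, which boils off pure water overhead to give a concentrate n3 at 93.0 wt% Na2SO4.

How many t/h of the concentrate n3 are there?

Na2SO4 entering = 662×0.638 + 1840×0.162 = 720.44 t/h.
All Na2SO4 reports to n3, so n3 = 720.44/0.930 = 774.66 t/h.

774.7 t/h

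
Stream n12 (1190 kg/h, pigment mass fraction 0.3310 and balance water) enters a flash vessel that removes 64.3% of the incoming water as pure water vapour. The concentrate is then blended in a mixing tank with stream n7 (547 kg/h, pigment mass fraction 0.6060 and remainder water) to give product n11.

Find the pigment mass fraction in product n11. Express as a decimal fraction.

Vapour removed = 0.643×0.669×1190 = 511.9 kg/h; concentrate = 678.1 kg/h.
pigment reaching the mixer = 393.89 (from concentrate) + 547×0.606 = 725.37 kg/h.
Product flow = 678.1 + 547 = 1225.1 kg/h; pigment fraction = 0.5921.

0.5921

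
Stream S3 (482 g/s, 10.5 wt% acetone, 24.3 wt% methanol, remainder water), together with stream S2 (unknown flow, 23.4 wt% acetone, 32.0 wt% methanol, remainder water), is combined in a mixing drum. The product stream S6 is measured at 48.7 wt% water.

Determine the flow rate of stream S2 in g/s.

Let S2 be the unknown flow. Total out = 482 + S2.
water balance: 314.26 + 0.446·S2 = 0.487·(482 + S2)
(0.446 − 0.487)·S2 = 0.487×482 − 314.26 = -79.53
S2 = -79.53 / -0.041 = 1939.8 g/s

1940 g/s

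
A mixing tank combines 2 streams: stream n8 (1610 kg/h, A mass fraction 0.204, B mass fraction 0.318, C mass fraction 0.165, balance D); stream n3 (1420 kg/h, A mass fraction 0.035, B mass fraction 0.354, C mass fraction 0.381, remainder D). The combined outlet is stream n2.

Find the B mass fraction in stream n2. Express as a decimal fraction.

Total flow out = 1610 + 1420 = 3030 kg/h.
B in = 1610×0.318 + 1420×0.354 = 1014.7 kg/h.
B mass fraction in n2 = 1014.7/3030 = 0.335.

0.335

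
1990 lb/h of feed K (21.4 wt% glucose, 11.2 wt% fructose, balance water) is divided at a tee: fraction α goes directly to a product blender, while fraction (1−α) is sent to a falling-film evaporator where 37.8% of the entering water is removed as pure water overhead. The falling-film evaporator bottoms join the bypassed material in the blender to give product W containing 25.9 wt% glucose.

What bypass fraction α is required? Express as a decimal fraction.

All 1990×0.214 = 425.86 lb/h of glucose reaches W, so W = 425.86/0.259 = 1644.2 lb/h and vapour = 345.75 lb/h.
The evaporator receives (1−α)·1990 of feed at 0.674 water and removes 0.378 of that water:
0.378×0.674×(1−α)×1990 = 345.75
(1−α) = 345.75/507 = 0.6820;  α = 0.3180.

0.318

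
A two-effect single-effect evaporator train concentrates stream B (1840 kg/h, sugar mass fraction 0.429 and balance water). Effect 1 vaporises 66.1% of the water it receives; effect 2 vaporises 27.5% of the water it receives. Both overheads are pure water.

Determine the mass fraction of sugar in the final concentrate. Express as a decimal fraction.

0.754

water in feed = 1840×0.571 = 1050.6 kg/h.
After stage 1: water left = (1−0.661)×1050.6 = 356.17; stream total = 1145.5 kg/h.
After stage 2: water left = (1−0.275)×356.17 = 258.22; final concentrate = 1047.6 kg/h.
sugar fraction = 789.36/1047.6 = 0.754.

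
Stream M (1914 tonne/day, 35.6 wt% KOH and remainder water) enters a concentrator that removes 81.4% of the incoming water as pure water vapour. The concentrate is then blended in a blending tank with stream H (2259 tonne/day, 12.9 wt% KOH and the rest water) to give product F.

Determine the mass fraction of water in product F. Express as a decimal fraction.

0.693

Vapour removed = 0.814×0.644×1914 = 1003.3 tonne/day; concentrate = 910.65 tonne/day.
water reaching the mixer = 229.27 (from concentrate) + 2259×0.871 = 2196.9 tonne/day.
Product flow = 910.65 + 2259 = 3169.7 tonne/day; water fraction = 0.693.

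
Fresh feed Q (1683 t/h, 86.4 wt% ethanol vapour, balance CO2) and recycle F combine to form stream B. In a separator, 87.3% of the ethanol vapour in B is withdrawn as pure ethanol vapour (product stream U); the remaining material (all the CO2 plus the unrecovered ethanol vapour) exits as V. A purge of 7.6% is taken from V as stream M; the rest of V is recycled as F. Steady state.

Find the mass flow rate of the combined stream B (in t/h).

4659 t/h

CO2 enters only via Q and leaves only via the purge: 1683×0.136 = 0.076×(CO2 in V), and the separator passes all CO2, so CO2 in B = CO2 in V = 3011.7 t/h.
ethanol vapour in B: m_A = 1683×0.864 + (1−0.076)·(1−0.873)·m_A, so m_A = 1454.1/0.8827 = 1647.4 t/h.
B = 1647.4 + 3011.7 = 4659.1 t/h.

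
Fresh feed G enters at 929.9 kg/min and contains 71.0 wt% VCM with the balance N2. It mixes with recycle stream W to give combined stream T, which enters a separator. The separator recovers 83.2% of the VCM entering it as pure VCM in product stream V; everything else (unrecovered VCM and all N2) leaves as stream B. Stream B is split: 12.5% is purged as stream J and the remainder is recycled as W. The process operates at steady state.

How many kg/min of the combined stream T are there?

N2 enters only via G and leaves only via the purge: 929.9×0.290 = 0.125×(N2 in B), and the separator passes all N2, so N2 in T = N2 in B = 2157.4 kg/min.
VCM in T: m_A = 929.9×0.710 + (1−0.125)·(1−0.832)·m_A, so m_A = 660.23/0.8530 = 774.01 kg/min.
T = 774.01 + 2157.4 = 2931.4 kg/min.

2931 kg/min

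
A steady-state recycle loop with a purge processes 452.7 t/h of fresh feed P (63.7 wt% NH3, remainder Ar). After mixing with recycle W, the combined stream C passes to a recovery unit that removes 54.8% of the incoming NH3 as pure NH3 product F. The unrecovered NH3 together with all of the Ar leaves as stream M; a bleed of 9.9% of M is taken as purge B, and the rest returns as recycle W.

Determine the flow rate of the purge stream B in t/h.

Ar enters only via P and leaves only via the purge: 452.7×0.363 = 0.099×(Ar in M), and the recovery unit passes all Ar, so Ar in C = Ar in M = 1659.9 t/h.
NH3 in C: m_A = 452.7×0.637 + (1−0.099)·(1−0.548)·m_A, so m_A = 288.37/0.5927 = 486.5 t/h.
M = (1−0.548)×486.5 + 1659.9 = 1879.8 t/h.
Purge B = 0.099×1879.8 = 186.1 t/h.

186.1 t/h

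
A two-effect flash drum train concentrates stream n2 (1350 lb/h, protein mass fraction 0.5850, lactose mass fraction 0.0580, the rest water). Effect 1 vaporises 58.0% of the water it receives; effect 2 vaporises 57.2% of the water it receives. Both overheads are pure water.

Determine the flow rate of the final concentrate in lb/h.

water in feed = 1350×0.357 = 481.95 lb/h.
After stage 1: water left = (1−0.580)×481.95 = 202.42; stream total = 1070.5 lb/h.
After stage 2: water left = (1−0.572)×202.42 = 86.635; final concentrate = 954.69 lb/h.

954.7 lb/h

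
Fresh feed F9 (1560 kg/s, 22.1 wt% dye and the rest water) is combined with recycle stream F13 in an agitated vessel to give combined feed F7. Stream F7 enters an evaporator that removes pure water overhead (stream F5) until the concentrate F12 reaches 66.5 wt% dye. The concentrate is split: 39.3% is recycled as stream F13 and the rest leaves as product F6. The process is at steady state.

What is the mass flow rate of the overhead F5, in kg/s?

Overall dye balance (none leaves overhead): dye in fresh feed = dye in product, i.e. 1560×0.221 = (1−0.393)·F12·0.665.
F12 = 344.76/(0.665×0.607) = 854.1 kg/s.
Recycle F13 = 0.393×854.1 = 335.66 kg/s.
Combined feed F7 = 1560 + 335.66 = 1895.7 kg/s.
Overhead F5 = F7 − F12 = 1895.7 − 854.1 = 1041.6 kg/s.

1042 kg/s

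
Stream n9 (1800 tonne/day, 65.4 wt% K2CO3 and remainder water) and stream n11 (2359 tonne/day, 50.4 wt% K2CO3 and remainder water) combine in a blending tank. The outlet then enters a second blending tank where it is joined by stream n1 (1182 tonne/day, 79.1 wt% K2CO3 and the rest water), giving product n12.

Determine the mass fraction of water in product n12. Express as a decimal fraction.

0.382

Overall, product flow = 5341 tonne/day.
water in = 1800×0.346 + 2359×0.496 + 1182×0.209 = 2039.9 tonne/day.
water fraction in n12 = 0.382.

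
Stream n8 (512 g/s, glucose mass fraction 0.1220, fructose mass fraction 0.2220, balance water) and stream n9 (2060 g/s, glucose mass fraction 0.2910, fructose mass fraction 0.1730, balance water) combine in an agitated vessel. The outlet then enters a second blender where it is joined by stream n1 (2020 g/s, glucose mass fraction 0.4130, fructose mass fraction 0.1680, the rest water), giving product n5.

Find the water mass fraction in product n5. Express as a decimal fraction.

0.4979

Overall, product flow = 4592 g/s.
water in = 512×0.656 + 2060×0.536 + 2020×0.419 = 2286.4 g/s.
water fraction in n5 = 0.4979.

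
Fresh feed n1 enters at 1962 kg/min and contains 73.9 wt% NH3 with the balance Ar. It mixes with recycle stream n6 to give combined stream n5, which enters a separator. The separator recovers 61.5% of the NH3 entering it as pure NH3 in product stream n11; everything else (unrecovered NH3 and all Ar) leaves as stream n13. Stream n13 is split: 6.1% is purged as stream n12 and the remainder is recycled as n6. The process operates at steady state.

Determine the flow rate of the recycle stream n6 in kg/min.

Ar enters only via n1 and leaves only via the purge: 1962×0.261 = 0.061×(Ar in n13), and the separator passes all Ar, so Ar in n5 = Ar in n13 = 8394.8 kg/min.
NH3 in n5: m_A = 1962×0.739 + (1−0.061)·(1−0.615)·m_A, so m_A = 1449.9/0.6385 = 2270.9 kg/min.
n13 = (1−0.615)×2270.9 + 8394.8 = 9269.1 kg/min.
Recycle n6 = (1−0.061)×9269.1 = 8703.7 kg/min.

8704 kg/min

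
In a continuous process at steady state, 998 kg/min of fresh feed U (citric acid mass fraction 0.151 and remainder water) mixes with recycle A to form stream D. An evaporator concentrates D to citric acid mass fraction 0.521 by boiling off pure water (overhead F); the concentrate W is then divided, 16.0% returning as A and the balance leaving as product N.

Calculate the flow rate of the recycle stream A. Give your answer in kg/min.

55.09 kg/min

Overall citric acid balance (none leaves overhead): citric acid in fresh feed = citric acid in product, i.e. 998×0.151 = (1−0.160)·W·0.521.
W = 150.7/(0.521×0.840) = 344.34 kg/min.
Recycle A = 0.160×344.34 = 55.095 kg/min.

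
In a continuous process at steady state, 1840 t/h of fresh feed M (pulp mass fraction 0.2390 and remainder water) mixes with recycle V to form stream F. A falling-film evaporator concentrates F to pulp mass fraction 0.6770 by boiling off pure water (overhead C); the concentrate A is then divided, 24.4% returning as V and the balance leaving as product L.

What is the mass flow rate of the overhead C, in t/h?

1190 t/h

Overall pulp balance (none leaves overhead): pulp in fresh feed = pulp in product, i.e. 1840×0.239 = (1−0.244)·A·0.677.
A = 439.76/(0.677×0.756) = 859.22 t/h.
Recycle V = 0.244×859.22 = 209.65 t/h.
Combined feed F = 1840 + 209.65 = 2049.7 t/h.
Overhead C = F − A = 2049.7 − 859.22 = 1190.4 t/h.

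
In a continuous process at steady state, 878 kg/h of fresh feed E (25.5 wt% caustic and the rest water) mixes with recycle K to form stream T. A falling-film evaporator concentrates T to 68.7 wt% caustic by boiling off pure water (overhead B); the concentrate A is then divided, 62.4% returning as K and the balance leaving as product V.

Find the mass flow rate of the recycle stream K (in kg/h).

Overall caustic balance (none leaves overhead): caustic in fresh feed = caustic in product, i.e. 878×0.255 = (1−0.624)·A·0.687.
A = 223.89/(0.687×0.376) = 866.74 kg/h.
Recycle K = 0.624×866.74 = 540.85 kg/h.

540.8 kg/h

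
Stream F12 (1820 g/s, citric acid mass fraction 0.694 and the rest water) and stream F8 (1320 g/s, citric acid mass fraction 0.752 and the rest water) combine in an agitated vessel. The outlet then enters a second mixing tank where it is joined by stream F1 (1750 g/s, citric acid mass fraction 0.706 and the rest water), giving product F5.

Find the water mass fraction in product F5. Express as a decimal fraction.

Overall, product flow = 4890 g/s.
water in = 1820×0.306 + 1320×0.248 + 1750×0.294 = 1398.8 g/s.
water fraction in F5 = 0.286.

0.286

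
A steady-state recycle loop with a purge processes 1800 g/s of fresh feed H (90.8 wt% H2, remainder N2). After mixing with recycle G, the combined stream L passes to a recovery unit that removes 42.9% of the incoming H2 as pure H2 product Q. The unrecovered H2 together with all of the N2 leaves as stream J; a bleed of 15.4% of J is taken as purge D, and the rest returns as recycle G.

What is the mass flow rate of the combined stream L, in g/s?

N2 enters only via H and leaves only via the purge: 1800×0.092 = 0.154×(N2 in J), and the recovery unit passes all N2, so N2 in L = N2 in J = 1075.3 g/s.
H2 in L: m_A = 1800×0.908 + (1−0.154)·(1−0.429)·m_A, so m_A = 1634.4/0.5169 = 3161.7 g/s.
L = 3161.7 + 1075.3 = 4237 g/s.

4237 g/s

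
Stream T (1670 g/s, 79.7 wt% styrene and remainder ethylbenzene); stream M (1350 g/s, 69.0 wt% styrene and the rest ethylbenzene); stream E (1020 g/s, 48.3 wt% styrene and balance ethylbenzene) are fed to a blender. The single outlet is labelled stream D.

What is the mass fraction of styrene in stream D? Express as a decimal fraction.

Total flow out = 1670 + 1350 + 1020 = 4040 g/s.
styrene in = 1670×0.797 + 1350×0.690 + 1020×0.483 = 2755.1 g/s.
styrene mass fraction in D = 2755.1/4040 = 0.6820.

0.6820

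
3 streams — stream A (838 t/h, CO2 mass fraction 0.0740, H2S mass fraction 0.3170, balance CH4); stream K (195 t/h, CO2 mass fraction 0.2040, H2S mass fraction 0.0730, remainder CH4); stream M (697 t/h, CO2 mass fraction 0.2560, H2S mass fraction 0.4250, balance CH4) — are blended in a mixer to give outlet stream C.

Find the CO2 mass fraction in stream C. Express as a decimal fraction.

0.1620

Total flow out = 838 + 195 + 697 = 1730 t/h.
CO2 in = 838×0.074 + 195×0.204 + 697×0.256 = 280.22 t/h.
CO2 mass fraction in C = 280.22/1730 = 0.1620.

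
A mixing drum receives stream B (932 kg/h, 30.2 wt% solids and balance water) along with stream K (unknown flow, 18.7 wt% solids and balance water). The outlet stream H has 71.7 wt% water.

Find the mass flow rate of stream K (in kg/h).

Let K be the unknown flow. Total out = 932 + K.
water balance: 650.54 + 0.813·K = 0.717·(932 + K)
(0.813 − 0.717)·K = 0.717×932 − 650.54 = 17.708
K = 17.708 / 0.096 = 184.46 kg/h

184.5 kg/h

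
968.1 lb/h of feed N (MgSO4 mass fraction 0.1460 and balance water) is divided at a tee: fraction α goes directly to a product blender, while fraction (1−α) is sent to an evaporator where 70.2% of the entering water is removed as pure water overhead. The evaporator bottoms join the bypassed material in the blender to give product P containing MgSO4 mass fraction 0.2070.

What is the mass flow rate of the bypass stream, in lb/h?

All 968.1×0.146 = 141.34 lb/h of MgSO4 reaches P, so P = 141.34/0.207 = 682.81 lb/h and vapour = 285.29 lb/h.
The evaporator receives (1−α)·968.1 of feed at 0.854 water and removes 0.702 of that water:
0.702×0.854×(1−α)×968.1 = 285.29
(1−α) = 285.29/580.38 = 0.4915;  α = 0.5085.
Bypass flow = 0.5085×968.1 = 492.23 lb/h.

492.2 lb/h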